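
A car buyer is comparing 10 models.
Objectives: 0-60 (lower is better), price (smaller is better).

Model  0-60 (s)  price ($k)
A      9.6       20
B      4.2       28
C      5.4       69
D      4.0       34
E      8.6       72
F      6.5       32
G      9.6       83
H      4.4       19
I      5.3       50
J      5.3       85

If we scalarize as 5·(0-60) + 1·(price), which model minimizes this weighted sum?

A: 5·9.6 + 1·20 = 68.0
B: 5·4.2 + 1·28 = 49.0
C: 5·5.4 + 1·69 = 96.0
D: 5·4.0 + 1·34 = 54.0
E: 5·8.6 + 1·72 = 115.0
F: 5·6.5 + 1·32 = 64.5
G: 5·9.6 + 1·83 = 131.0
H: 5·4.4 + 1·19 = 41.0
I: 5·5.3 + 1·50 = 76.5
J: 5·5.3 + 1·85 = 111.5
Lowest: H at 41.0.

H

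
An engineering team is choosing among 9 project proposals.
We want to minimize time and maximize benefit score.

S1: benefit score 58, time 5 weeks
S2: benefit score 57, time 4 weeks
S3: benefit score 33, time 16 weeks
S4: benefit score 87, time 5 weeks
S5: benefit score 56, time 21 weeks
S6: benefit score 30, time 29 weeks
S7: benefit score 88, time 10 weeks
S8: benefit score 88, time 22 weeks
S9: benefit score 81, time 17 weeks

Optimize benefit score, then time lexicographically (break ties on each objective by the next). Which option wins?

S7

First maximize benefit score: best is 88, kept {S7, S8}.
Then minimize time: best is 10, kept {S7}.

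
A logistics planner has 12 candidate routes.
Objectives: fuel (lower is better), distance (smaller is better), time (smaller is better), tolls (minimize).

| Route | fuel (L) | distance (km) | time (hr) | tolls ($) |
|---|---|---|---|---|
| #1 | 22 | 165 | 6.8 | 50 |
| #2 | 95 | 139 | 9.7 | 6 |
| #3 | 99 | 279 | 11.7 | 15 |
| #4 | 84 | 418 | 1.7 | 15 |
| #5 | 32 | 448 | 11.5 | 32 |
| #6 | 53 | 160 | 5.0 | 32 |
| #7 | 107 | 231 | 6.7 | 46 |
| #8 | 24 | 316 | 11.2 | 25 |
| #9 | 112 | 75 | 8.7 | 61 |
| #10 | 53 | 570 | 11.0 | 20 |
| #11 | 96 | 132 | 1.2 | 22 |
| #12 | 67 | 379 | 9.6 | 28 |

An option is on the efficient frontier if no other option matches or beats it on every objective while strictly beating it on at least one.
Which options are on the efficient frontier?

#1: not dominated (best fuel).
#2: not dominated (best tolls).
#3: dominated by #2 (fuel 95≤99, distance 139≤279, time 9.7≤11.7, tolls 6≤15).
#4: not dominated.
#5: dominated by #8 (fuel 24≤32, distance 316≤448, time 11.2≤11.5, tolls 25≤32).
#6: not dominated.
#7: dominated by #6 (fuel 53≤107, distance 160≤231, time 5.0≤6.7, tolls 32≤46).
#8: not dominated.
#9: not dominated (best distance).
#10: not dominated.
#11: not dominated (best time).
#12: not dominated.

#1, #2, #4, #6, #8, #9, #10, #11, #12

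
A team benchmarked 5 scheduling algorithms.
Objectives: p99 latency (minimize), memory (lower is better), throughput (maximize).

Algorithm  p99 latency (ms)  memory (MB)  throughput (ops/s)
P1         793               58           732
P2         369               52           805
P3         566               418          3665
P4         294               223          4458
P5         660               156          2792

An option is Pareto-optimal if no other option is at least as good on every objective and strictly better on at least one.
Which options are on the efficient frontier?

P1: dominated by P2 (p99 latency 369≤793, memory 52≤58, throughput 805≥732).
P2: not dominated (best memory).
P3: dominated by P4 (p99 latency 294≤566, memory 223≤418, throughput 4458≥3665).
P4: not dominated (best p99 latency).
P5: not dominated.

P2, P4, P5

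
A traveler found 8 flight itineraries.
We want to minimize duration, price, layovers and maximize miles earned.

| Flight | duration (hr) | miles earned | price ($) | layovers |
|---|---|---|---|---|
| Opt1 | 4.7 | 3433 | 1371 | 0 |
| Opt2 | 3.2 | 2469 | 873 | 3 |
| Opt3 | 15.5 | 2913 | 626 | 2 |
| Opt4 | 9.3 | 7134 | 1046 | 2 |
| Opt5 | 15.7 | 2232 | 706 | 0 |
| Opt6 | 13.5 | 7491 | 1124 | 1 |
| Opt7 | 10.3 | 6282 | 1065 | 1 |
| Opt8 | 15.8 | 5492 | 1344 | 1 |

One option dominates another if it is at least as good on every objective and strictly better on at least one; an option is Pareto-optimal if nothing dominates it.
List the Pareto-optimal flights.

Opt1: not dominated.
Opt2: not dominated (best duration).
Opt3: not dominated (best price).
Opt4: not dominated.
Opt5: not dominated.
Opt6: not dominated (best miles earned).
Opt7: not dominated.
Opt8: dominated by Opt6 (duration 13.5≤15.8, miles earned 7491≥5492, price 1124≤1344, layovers 1≤1).

Opt1, Opt2, Opt3, Opt4, Opt5, Opt6, Opt7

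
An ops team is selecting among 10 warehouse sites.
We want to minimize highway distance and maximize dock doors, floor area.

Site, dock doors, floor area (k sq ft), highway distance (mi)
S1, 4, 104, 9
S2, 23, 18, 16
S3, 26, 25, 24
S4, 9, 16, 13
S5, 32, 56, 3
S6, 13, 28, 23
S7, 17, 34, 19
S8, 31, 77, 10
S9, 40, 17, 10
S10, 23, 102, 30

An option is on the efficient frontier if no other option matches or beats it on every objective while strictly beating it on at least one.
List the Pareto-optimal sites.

S1: not dominated (best floor area).
S2: dominated by S5 (dock doors 32≥23, floor area 56≥18, highway distance 3≤16).
S3: dominated by S5 (dock doors 32≥26, floor area 56≥25, highway distance 3≤24).
S4: dominated by S5 (dock doors 32≥9, floor area 56≥16, highway distance 3≤13).
S5: not dominated (best highway distance).
S6: dominated by S5 (dock doors 32≥13, floor area 56≥28, highway distance 3≤23).
S7: dominated by S5 (dock doors 32≥17, floor area 56≥34, highway distance 3≤19).
S8: not dominated.
S9: not dominated (best dock doors).
S10: not dominated.

S1, S5, S8, S9, S10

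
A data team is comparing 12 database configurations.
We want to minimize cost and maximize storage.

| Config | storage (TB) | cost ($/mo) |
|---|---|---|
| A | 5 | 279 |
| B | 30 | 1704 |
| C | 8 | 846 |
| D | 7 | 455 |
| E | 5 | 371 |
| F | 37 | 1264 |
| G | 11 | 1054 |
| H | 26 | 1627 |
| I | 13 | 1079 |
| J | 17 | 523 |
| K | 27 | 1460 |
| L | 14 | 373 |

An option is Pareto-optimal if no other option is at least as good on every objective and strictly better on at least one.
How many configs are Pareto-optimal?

A: not dominated (best cost).
B: dominated by F (storage 37≥30, cost 1264≤1704).
C: dominated by J (storage 17≥8, cost 523≤846).
D: dominated by L (storage 14≥7, cost 373≤455).
E: dominated by A (storage 5≥5, cost 279≤371).
F: not dominated (best storage).
G: dominated by J (storage 17≥11, cost 523≤1054).
H: dominated by F (storage 37≥26, cost 1264≤1627).
I: dominated by J (storage 17≥13, cost 523≤1079).
J: not dominated.
K: dominated by F (storage 37≥27, cost 1264≤1460).
L: not dominated.
Pareto-optimal: A, F, J, L → 4.

4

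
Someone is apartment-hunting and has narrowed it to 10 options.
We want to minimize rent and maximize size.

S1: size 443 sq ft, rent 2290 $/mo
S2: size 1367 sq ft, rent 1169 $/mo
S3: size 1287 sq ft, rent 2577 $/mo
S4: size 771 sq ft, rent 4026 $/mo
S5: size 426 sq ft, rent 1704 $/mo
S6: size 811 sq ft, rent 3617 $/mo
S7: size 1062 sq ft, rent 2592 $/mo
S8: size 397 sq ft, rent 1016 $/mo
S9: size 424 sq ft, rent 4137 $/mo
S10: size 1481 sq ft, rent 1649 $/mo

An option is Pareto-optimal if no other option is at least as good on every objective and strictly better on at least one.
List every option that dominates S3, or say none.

S2: size 1367≥1287, rent 1169≤2577 — dominates S3.
S10: size 1481≥1287, rent 1649≤2577 — dominates S3.
Others (S1, S4, S5, S6, S7, S8, S9) are each worse than S3 on at least one objective.

S2, S10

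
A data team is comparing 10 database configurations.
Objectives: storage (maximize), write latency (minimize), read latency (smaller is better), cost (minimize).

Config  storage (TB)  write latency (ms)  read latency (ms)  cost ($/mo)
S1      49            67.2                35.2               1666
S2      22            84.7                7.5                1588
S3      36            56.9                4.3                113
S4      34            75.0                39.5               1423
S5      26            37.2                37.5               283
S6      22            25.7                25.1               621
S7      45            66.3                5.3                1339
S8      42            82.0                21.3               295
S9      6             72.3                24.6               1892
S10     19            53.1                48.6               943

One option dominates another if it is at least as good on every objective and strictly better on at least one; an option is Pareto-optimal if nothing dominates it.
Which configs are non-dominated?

S1: not dominated (best storage).
S2: dominated by S3 (storage 36≥22, write latency 56.9≤84.7, read latency 4.3≤7.5, cost 113≤1588).
S3: not dominated (best read latency).
S4: dominated by S3 (storage 36≥34, write latency 56.9≤75.0, read latency 4.3≤39.5, cost 113≤1423).
S5: not dominated.
S6: not dominated (best write latency).
S7: not dominated.
S8: not dominated.
S9: dominated by S3 (storage 36≥6, write latency 56.9≤72.3, read latency 4.3≤24.6, cost 113≤1892).
S10: dominated by S5 (storage 26≥19, write latency 37.2≤53.1, read latency 37.5≤48.6, cost 283≤943).

S1, S3, S5, S6, S7, S8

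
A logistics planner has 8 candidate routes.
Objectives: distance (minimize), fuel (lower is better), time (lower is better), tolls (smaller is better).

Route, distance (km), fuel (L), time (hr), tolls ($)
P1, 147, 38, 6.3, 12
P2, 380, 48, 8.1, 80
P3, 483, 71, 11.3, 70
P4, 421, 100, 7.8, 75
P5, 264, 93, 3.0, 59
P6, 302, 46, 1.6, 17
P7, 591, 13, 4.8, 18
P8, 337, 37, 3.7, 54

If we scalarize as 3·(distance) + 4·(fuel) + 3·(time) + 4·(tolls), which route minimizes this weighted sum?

P1

P1: 3·147 + 4·38 + 3·6.3 + 4·12 = 659.9
P2: 3·380 + 4·48 + 3·8.1 + 4·80 = 1676.3
P3: 3·483 + 4·71 + 3·11.3 + 4·70 = 2046.9
P4: 3·421 + 4·100 + 3·7.8 + 4·75 = 1986.4
P5: 3·264 + 4·93 + 3·3.0 + 4·59 = 1409.0
P6: 3·302 + 4·46 + 3·1.6 + 4·17 = 1162.8
P7: 3·591 + 4·13 + 3·4.8 + 4·18 = 1911.4
P8: 3·337 + 4·37 + 3·3.7 + 4·54 = 1386.1
Lowest: P1 at 659.9.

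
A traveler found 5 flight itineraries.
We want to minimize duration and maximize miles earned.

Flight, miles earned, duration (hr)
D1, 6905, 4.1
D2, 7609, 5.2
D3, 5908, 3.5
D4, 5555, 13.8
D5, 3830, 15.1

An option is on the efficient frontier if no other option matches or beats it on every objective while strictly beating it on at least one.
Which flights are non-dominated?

D1, D2, D3

D1: not dominated.
D2: not dominated (best miles earned).
D3: not dominated (best duration).
D4: dominated by D1 (miles earned 6905≥5555, duration 4.1≤13.8).
D5: dominated by D1 (miles earned 6905≥3830, duration 4.1≤15.1).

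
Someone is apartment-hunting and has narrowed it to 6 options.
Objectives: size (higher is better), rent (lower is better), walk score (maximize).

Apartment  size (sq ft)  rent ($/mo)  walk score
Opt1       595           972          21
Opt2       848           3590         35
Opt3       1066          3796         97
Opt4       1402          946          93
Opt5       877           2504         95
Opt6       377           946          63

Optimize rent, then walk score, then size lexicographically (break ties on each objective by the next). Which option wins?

Opt4

First minimize rent: best is 946, kept {Opt4, Opt6}.
Then maximize walk score: best is 93, kept {Opt4}.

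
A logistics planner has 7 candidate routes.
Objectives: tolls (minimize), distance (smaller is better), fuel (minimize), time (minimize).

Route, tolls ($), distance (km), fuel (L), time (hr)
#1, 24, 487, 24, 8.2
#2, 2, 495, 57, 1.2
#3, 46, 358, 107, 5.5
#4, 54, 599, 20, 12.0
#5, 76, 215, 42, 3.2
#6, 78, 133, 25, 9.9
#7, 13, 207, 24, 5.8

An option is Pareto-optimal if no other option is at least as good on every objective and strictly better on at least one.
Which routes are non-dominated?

#2, #3, #4, #5, #6, #7

#1: dominated by #7 (tolls 13≤24, distance 207≤487, fuel 24≤24, time 5.8≤8.2).
#2: not dominated (best tolls).
#3: not dominated.
#4: not dominated (best fuel).
#5: not dominated.
#6: not dominated (best distance).
#7: not dominated.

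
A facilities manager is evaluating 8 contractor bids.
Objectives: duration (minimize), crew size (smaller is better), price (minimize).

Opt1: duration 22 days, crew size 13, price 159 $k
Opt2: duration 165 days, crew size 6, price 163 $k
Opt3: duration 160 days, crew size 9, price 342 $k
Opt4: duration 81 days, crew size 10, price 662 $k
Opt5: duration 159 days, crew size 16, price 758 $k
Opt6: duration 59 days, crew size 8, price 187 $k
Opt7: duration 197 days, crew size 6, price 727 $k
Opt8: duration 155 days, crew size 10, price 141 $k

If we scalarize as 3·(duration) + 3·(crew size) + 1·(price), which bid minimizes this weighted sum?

Opt1: 3·22 + 3·13 + 1·159 = 264
Opt2: 3·165 + 3·6 + 1·163 = 676
Opt3: 3·160 + 3·9 + 1·342 = 849
Opt4: 3·81 + 3·10 + 1·662 = 935
Opt5: 3·159 + 3·16 + 1·758 = 1283
Opt6: 3·59 + 3·8 + 1·187 = 388
Opt7: 3·197 + 3·6 + 1·727 = 1336
Opt8: 3·155 + 3·10 + 1·141 = 636
Lowest: Opt1 at 264.

Opt1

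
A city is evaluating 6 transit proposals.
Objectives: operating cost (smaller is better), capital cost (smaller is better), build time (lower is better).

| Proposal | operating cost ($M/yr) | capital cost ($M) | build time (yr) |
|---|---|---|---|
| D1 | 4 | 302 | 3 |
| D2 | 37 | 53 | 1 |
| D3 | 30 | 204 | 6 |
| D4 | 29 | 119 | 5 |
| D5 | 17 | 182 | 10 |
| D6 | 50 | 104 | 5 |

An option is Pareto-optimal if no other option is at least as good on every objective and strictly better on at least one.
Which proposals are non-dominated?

D1, D2, D4, D5

D1: not dominated (best operating cost).
D2: not dominated (best capital cost).
D3: dominated by D4 (operating cost 29≤30, capital cost 119≤204, build time 5≤6).
D4: not dominated.
D5: not dominated.
D6: dominated by D2 (operating cost 37≤50, capital cost 53≤104, build time 1≤5).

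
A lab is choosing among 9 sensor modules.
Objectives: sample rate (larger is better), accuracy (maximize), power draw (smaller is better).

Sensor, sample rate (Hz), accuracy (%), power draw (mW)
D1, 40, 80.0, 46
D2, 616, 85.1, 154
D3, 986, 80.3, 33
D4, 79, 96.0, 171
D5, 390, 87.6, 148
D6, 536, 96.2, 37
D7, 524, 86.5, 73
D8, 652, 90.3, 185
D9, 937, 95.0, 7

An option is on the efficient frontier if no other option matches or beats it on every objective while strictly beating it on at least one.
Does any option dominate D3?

No

D1: worse on sample rate (40 vs 986).
D2: worse on sample rate (616 vs 986).
D4: worse on sample rate (79 vs 986).
D5: worse on sample rate (390 vs 986).
D6: worse on sample rate (536 vs 986).
D7: worse on sample rate (524 vs 986).
D8: worse on sample rate (652 vs 986).
D9: worse on sample rate (937 vs 986).
No option is at least as good as D3 on every objective and strictly better on one.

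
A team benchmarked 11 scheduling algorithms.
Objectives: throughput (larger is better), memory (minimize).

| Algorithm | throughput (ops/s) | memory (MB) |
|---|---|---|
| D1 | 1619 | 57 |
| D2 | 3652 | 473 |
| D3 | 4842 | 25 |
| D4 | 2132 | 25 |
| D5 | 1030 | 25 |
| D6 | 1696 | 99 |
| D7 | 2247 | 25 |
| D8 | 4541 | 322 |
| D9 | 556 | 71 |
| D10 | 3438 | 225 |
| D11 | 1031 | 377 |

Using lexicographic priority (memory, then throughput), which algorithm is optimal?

D3

First minimize memory: best is 25, kept {D3, D4, D5, D7}.
Then maximize throughput: best is 4842, kept {D3}.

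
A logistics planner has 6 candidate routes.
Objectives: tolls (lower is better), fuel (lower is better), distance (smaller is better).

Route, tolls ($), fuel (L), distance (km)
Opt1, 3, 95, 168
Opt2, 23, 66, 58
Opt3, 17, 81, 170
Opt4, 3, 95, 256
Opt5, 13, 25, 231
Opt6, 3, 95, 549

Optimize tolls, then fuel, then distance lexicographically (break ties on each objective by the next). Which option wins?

First minimize tolls: best is 3, kept {Opt1, Opt4, Opt6}.
Then minimize fuel: best is 95, kept {Opt1, Opt4, Opt6}.
Then minimize distance: best is 168, kept {Opt1}.

Opt1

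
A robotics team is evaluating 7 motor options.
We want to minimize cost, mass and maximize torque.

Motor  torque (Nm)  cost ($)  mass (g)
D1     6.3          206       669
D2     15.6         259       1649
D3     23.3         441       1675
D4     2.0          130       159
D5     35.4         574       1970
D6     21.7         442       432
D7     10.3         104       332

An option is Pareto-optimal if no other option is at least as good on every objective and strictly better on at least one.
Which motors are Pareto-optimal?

D1: dominated by D7 (torque 10.3≥6.3, cost 104≤206, mass 332≤669).
D2: not dominated.
D3: not dominated.
D4: not dominated (best mass).
D5: not dominated (best torque).
D6: not dominated.
D7: not dominated (best cost).

D2, D3, D4, D5, D6, D7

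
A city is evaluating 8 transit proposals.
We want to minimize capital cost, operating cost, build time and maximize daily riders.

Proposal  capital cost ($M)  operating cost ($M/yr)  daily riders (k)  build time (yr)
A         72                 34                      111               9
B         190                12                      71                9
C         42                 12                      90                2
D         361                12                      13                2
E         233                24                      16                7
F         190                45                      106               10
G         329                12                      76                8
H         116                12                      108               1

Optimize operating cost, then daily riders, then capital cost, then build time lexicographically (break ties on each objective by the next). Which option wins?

First minimize operating cost: best is 12, kept {B, C, D, G, H}.
Then maximize daily riders: best is 108, kept {H}.

H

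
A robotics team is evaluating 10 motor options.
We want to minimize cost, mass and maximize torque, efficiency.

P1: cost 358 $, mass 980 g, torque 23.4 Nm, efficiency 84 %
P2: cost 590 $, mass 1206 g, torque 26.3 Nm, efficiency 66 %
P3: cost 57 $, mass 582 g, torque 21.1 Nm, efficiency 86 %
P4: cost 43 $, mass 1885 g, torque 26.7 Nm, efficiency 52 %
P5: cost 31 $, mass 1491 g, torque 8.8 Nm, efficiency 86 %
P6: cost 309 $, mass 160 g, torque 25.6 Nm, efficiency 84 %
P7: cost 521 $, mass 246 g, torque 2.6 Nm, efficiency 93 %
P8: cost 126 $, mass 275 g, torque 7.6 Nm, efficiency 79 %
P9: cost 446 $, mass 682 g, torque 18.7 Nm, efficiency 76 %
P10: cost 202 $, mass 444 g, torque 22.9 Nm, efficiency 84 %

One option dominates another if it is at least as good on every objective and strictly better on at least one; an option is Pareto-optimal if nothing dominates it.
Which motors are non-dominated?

P1: dominated by P6 (cost 309≤358, mass 160≤980, torque 25.6≥23.4, efficiency 84≥84).
P2: not dominated.
P3: not dominated.
P4: not dominated (best torque).
P5: not dominated (best cost).
P6: not dominated (best mass).
P7: not dominated (best efficiency).
P8: not dominated.
P9: dominated by P3 (cost 57≤446, mass 582≤682, torque 21.1≥18.7, efficiency 86≥76).
P10: not dominated.

P2, P3, P4, P5, P6, P7, P8, P10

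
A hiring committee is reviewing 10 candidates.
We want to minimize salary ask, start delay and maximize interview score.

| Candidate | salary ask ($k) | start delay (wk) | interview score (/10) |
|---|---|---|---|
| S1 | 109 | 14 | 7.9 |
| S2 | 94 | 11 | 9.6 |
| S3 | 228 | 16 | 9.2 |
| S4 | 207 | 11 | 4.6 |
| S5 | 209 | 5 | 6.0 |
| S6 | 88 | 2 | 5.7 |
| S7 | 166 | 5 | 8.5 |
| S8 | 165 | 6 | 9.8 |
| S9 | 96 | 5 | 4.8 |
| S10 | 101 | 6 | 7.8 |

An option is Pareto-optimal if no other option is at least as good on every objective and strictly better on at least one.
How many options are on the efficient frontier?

5

S1: dominated by S2 (salary ask 94≤109, start delay 11≤14, interview score 9.6≥7.9).
S2: not dominated.
S3: dominated by S2 (salary ask 94≤228, start delay 11≤16, interview score 9.6≥9.2).
S4: dominated by S2 (salary ask 94≤207, start delay 11≤11, interview score 9.6≥4.6).
S5: dominated by S7 (salary ask 166≤209, start delay 5≤5, interview score 8.5≥6.0).
S6: not dominated (best salary ask).
S7: not dominated.
S8: not dominated (best interview score).
S9: dominated by S6 (salary ask 88≤96, start delay 2≤5, interview score 5.7≥4.8).
S10: not dominated.
Pareto-optimal: S2, S6, S7, S8, S10 → 5.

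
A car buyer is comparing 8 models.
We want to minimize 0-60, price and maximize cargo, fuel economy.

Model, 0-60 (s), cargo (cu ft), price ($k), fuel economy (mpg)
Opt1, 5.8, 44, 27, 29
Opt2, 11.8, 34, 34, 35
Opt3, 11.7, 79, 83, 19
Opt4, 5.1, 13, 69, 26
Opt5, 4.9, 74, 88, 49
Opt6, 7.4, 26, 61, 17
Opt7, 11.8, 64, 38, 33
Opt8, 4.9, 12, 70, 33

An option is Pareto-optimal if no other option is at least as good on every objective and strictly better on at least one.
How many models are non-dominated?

7

Opt1: not dominated (best price).
Opt2: not dominated.
Opt3: not dominated (best cargo).
Opt4: not dominated.
Opt5: not dominated (best fuel economy).
Opt6: dominated by Opt1 (0-60 5.8≤7.4, cargo 44≥26, price 27≤61, fuel economy 29≥17).
Opt7: not dominated.
Opt8: not dominated.
Pareto-optimal: Opt1, Opt2, Opt3, Opt4, Opt5, Opt7, Opt8 → 7.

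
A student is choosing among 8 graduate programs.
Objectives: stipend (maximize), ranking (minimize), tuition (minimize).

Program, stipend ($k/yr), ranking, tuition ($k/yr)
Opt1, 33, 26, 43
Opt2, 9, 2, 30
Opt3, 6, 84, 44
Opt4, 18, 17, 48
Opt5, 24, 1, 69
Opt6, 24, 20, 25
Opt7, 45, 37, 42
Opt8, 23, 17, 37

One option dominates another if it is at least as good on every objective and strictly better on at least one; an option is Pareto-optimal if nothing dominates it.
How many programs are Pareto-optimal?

Opt1: not dominated.
Opt2: not dominated.
Opt3: dominated by Opt1 (stipend 33≥6, ranking 26≤84, tuition 43≤44).
Opt4: dominated by Opt8 (stipend 23≥18, ranking 17≤17, tuition 37≤48).
Opt5: not dominated (best ranking).
Opt6: not dominated (best tuition).
Opt7: not dominated (best stipend).
Opt8: not dominated.
Pareto-optimal: Opt1, Opt2, Opt5, Opt6, Opt7, Opt8 → 6.

6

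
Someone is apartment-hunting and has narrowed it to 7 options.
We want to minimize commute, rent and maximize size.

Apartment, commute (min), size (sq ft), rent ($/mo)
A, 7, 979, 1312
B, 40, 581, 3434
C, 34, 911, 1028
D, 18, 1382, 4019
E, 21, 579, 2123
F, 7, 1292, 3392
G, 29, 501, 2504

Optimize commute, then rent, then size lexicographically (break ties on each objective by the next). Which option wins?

A

First minimize commute: best is 7, kept {A, F}.
Then minimize rent: best is 1312, kept {A}.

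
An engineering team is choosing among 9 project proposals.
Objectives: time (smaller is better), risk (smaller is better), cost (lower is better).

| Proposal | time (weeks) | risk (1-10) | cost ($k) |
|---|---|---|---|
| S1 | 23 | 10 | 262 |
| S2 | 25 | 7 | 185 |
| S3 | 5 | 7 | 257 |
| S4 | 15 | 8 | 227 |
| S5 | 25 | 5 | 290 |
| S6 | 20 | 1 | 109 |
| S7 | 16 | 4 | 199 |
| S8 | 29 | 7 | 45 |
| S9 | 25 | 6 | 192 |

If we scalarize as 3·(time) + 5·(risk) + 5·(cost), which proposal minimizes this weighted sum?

S1: 3·23 + 5·10 + 5·262 = 1429
S2: 3·25 + 5·7 + 5·185 = 1035
S3: 3·5 + 5·7 + 5·257 = 1335
S4: 3·15 + 5·8 + 5·227 = 1220
S5: 3·25 + 5·5 + 5·290 = 1550
S6: 3·20 + 5·1 + 5·109 = 610
S7: 3·16 + 5·4 + 5·199 = 1063
S8: 3·29 + 5·7 + 5·45 = 347
S9: 3·25 + 5·6 + 5·192 = 1065
Lowest: S8 at 347.

S8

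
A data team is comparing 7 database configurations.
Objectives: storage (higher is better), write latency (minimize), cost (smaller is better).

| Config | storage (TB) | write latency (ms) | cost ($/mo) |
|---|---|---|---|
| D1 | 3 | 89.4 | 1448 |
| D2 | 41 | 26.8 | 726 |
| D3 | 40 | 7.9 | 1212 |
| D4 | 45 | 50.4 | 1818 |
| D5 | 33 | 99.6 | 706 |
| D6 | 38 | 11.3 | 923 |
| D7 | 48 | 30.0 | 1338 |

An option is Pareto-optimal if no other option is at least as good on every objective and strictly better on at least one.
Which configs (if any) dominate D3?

D1: worse on storage (3 vs 40).
D2: worse on write latency (26.8 vs 7.9).
D4: worse on write latency (50.4 vs 7.9).
D5: worse on storage (33 vs 40).
D6: worse on storage (38 vs 40).
D7: worse on write latency (30.0 vs 7.9).
No option dominates D3.

none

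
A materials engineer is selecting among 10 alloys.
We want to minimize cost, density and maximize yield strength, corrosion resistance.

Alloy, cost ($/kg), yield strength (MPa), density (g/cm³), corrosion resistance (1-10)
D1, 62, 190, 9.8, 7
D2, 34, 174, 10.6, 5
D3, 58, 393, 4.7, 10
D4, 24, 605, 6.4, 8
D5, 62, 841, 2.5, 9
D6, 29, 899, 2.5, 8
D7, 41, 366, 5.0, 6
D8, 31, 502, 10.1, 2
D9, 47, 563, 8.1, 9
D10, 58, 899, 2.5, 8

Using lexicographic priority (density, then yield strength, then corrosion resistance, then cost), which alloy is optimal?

D6

First minimize density: best is 2.5, kept {D5, D6, D10}.
Then maximize yield strength: best is 899, kept {D6, D10}.
Then maximize corrosion resistance: best is 8, kept {D6, D10}.
Then minimize cost: best is 29, kept {D6}.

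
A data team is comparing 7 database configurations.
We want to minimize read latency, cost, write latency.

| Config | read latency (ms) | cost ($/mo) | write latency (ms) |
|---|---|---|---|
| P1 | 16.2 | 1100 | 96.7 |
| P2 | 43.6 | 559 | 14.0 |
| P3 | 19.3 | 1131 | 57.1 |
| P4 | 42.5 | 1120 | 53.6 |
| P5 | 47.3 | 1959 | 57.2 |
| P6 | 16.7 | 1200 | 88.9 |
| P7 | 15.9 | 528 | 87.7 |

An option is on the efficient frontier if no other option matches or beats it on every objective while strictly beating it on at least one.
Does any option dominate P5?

Yes

P2 vs P5: read latency 43.6≤47.3, cost 559≤1959, write latency 14.0≤57.2 — P2 is at least as good on every objective and strictly better on at least one, so P2 dominates P5.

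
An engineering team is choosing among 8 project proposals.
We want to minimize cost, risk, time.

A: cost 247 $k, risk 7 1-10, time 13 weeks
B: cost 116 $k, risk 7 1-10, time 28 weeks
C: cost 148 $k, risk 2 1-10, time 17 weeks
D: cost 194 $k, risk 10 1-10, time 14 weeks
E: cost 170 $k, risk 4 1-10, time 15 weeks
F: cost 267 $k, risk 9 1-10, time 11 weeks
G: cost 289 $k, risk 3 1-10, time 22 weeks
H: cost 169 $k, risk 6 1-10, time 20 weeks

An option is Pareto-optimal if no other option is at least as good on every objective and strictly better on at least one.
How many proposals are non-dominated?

6

A: not dominated.
B: not dominated (best cost).
C: not dominated (best risk).
D: not dominated.
E: not dominated.
F: not dominated (best time).
G: dominated by C (cost 148≤289, risk 2≤3, time 17≤22).
H: dominated by C (cost 148≤169, risk 2≤6, time 17≤20).
Pareto-optimal: A, B, C, D, E, F → 6.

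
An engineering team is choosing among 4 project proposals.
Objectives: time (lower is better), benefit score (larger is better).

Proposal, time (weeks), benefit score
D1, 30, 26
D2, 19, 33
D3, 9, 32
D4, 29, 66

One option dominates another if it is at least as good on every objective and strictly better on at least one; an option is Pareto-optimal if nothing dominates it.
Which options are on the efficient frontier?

D2, D3, D4

D1: dominated by D2 (time 19≤30, benefit score 33≥26).
D2: not dominated.
D3: not dominated (best time).
D4: not dominated (best benefit score).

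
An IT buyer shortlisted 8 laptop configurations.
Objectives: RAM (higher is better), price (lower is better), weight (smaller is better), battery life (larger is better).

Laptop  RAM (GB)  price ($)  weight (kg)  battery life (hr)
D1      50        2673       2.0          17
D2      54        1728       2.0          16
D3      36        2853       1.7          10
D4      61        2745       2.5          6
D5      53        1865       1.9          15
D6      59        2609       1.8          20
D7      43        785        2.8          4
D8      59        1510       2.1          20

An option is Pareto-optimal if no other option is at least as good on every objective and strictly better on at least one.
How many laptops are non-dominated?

D1: dominated by D6 (RAM 59≥50, price 2609≤2673, weight 1.8≤2.0, battery life 20≥17).
D2: not dominated.
D3: not dominated (best weight).
D4: not dominated (best RAM).
D5: not dominated.
D6: not dominated.
D7: not dominated (best price).
D8: not dominated.
Pareto-optimal: D2, D3, D4, D5, D6, D7, D8 → 7.

7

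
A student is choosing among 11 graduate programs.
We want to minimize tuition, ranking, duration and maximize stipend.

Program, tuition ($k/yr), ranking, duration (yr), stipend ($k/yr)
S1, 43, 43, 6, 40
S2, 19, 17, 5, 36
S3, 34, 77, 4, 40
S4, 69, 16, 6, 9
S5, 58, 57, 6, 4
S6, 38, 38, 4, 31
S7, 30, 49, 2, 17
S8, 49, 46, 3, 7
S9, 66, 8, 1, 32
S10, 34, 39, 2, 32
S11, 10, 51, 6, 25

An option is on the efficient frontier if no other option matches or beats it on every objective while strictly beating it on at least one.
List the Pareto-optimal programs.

S1: not dominated.
S2: not dominated.
S3: not dominated.
S4: dominated by S9 (tuition 66≤69, ranking 8≤16, duration 1≤6, stipend 32≥9).
S5: dominated by S1 (tuition 43≤58, ranking 43≤57, duration 6≤6, stipend 40≥4).
S6: not dominated.
S7: not dominated.
S8: dominated by S10 (tuition 34≤49, ranking 39≤46, duration 2≤3, stipend 32≥7).
S9: not dominated (best ranking).
S10: not dominated.
S11: not dominated (best tuition).

S1, S2, S3, S6, S7, S9, S10, S11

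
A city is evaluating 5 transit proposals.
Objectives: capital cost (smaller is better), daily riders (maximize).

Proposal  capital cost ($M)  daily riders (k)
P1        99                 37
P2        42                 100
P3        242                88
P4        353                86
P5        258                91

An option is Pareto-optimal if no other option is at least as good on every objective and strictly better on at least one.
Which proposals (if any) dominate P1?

P2: capital cost 42≤99, daily riders 100≥37 — dominates P1.
Others (P3, P4, P5) are each worse than P1 on at least one objective.

P2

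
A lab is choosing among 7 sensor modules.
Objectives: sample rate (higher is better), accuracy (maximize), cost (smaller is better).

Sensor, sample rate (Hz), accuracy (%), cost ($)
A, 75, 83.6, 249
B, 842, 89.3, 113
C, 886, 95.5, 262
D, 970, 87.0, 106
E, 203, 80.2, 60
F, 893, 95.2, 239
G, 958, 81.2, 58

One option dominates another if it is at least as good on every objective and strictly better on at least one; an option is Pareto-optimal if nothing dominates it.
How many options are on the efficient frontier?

A: dominated by B (sample rate 842≥75, accuracy 89.3≥83.6, cost 113≤249).
B: not dominated.
C: not dominated (best accuracy).
D: not dominated (best sample rate).
E: dominated by G (sample rate 958≥203, accuracy 81.2≥80.2, cost 58≤60).
F: not dominated.
G: not dominated (best cost).
Pareto-optimal: B, C, D, F, G → 5.

5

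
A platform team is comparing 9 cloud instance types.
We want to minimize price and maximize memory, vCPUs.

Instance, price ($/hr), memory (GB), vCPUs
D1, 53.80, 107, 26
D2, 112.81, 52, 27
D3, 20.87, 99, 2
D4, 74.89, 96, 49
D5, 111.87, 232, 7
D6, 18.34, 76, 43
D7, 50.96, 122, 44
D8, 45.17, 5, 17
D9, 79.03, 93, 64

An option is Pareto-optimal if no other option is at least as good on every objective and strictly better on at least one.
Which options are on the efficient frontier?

D1: dominated by D7 (price 50.96≤53.80, memory 122≥107, vCPUs 44≥26).
D2: dominated by D4 (price 74.89≤112.81, memory 96≥52, vCPUs 49≥27).
D3: not dominated.
D4: not dominated.
D5: not dominated (best memory).
D6: not dominated (best price).
D7: not dominated.
D8: dominated by D6 (price 18.34≤45.17, memory 76≥5, vCPUs 43≥17).
D9: not dominated (best vCPUs).

D3, D4, D5, D6, D7, D9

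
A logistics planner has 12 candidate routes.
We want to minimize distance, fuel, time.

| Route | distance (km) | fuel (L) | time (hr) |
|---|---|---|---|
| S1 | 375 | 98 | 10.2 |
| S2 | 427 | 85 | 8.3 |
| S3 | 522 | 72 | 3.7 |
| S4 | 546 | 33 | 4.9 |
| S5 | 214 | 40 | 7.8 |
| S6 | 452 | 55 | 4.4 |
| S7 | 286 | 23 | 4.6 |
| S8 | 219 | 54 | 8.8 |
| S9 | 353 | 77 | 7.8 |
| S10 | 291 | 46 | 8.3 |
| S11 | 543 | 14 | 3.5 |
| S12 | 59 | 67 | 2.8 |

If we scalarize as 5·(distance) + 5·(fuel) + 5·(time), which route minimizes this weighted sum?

S12

S1: 5·375 + 5·98 + 5·10.2 = 2416.0
S2: 5·427 + 5·85 + 5·8.3 = 2601.5
S3: 5·522 + 5·72 + 5·3.7 = 2988.5
S4: 5·546 + 5·33 + 5·4.9 = 2919.5
S5: 5·214 + 5·40 + 5·7.8 = 1309.0
S6: 5·452 + 5·55 + 5·4.4 = 2557.0
S7: 5·286 + 5·23 + 5·4.6 = 1568.0
S8: 5·219 + 5·54 + 5·8.8 = 1409.0
S9: 5·353 + 5·77 + 5·7.8 = 2189.0
S10: 5·291 + 5·46 + 5·8.3 = 1726.5
S11: 5·543 + 5·14 + 5·3.5 = 2802.5
S12: 5·59 + 5·67 + 5·2.8 = 644.0
Lowest: S12 at 644.0.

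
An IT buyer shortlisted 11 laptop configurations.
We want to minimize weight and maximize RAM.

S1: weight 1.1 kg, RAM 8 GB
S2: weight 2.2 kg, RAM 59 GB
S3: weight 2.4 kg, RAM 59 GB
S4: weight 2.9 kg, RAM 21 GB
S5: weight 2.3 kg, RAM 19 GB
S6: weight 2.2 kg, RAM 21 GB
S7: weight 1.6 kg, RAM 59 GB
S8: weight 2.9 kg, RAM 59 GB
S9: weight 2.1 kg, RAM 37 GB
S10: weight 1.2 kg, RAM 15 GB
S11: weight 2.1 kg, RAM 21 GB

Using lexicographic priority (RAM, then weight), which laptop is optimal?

S7

First maximize RAM: best is 59, kept {S2, S3, S7, S8}.
Then minimize weight: best is 1.6, kept {S7}.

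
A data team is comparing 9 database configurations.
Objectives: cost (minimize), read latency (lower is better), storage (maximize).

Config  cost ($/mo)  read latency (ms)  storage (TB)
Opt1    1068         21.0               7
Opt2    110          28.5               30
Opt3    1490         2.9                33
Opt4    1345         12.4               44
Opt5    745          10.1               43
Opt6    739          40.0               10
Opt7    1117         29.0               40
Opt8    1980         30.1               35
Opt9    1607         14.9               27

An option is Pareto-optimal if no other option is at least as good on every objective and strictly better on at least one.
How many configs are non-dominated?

4

Opt1: dominated by Opt5 (cost 745≤1068, read latency 10.1≤21.0, storage 43≥7).
Opt2: not dominated (best cost).
Opt3: not dominated (best read latency).
Opt4: not dominated (best storage).
Opt5: not dominated.
Opt6: dominated by Opt2 (cost 110≤739, read latency 28.5≤40.0, storage 30≥10).
Opt7: dominated by Opt5 (cost 745≤1117, read latency 10.1≤29.0, storage 43≥40).
Opt8: dominated by Opt4 (cost 1345≤1980, read latency 12.4≤30.1, storage 44≥35).
Opt9: dominated by Opt3 (cost 1490≤1607, read latency 2.9≤14.9, storage 33≥27).
Pareto-optimal: Opt2, Opt3, Opt4, Opt5 → 4.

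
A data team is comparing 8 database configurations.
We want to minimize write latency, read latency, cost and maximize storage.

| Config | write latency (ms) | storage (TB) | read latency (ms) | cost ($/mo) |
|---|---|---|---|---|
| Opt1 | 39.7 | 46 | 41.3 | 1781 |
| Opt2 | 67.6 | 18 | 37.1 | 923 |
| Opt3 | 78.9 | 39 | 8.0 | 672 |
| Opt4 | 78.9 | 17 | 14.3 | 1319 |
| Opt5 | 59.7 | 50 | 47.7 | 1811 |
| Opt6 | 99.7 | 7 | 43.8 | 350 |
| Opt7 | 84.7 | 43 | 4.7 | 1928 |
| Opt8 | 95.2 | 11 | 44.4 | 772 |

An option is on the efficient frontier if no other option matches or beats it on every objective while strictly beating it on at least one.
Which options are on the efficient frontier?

Opt1, Opt2, Opt3, Opt5, Opt6, Opt7

Opt1: not dominated (best write latency).
Opt2: not dominated.
Opt3: not dominated.
Opt4: dominated by Opt3 (write latency 78.9≤78.9, storage 39≥17, read latency 8.0≤14.3, cost 672≤1319).
Opt5: not dominated (best storage).
Opt6: not dominated (best cost).
Opt7: not dominated (best read latency).
Opt8: dominated by Opt3 (write latency 78.9≤95.2, storage 39≥11, read latency 8.0≤44.4, cost 672≤772).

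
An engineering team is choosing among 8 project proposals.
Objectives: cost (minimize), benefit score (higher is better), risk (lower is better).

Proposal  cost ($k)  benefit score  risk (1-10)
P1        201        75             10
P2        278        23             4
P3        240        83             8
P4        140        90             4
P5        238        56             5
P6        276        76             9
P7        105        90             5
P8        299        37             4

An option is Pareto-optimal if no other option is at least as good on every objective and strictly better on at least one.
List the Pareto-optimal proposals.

P4, P7

P1: dominated by P4 (cost 140≤201, benefit score 90≥75, risk 4≤10).
P2: dominated by P4 (cost 140≤278, benefit score 90≥23, risk 4≤4).
P3: dominated by P4 (cost 140≤240, benefit score 90≥83, risk 4≤8).
P4: not dominated.
P5: dominated by P4 (cost 140≤238, benefit score 90≥56, risk 4≤5).
P6: dominated by P3 (cost 240≤276, benefit score 83≥76, risk 8≤9).
P7: not dominated (best cost).
P8: dominated by P4 (cost 140≤299, benefit score 90≥37, risk 4≤4).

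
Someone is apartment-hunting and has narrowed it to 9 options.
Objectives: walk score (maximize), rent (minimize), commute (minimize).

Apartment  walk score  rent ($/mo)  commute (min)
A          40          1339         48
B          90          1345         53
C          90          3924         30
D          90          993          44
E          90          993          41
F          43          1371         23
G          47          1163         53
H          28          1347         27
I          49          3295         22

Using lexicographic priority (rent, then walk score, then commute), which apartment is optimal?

E

First minimize rent: best is 993, kept {D, E}.
Then maximize walk score: best is 90, kept {D, E}.
Then minimize commute: best is 41, kept {E}.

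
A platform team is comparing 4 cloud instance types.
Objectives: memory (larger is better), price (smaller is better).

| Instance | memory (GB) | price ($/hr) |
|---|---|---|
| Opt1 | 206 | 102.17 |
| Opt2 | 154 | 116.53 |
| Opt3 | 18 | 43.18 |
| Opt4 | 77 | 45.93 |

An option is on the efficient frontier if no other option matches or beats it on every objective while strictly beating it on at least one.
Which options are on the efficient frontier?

Opt1: not dominated (best memory).
Opt2: dominated by Opt1 (memory 206≥154, price 102.17≤116.53).
Opt3: not dominated (best price).
Opt4: not dominated.

Opt1, Opt3, Opt4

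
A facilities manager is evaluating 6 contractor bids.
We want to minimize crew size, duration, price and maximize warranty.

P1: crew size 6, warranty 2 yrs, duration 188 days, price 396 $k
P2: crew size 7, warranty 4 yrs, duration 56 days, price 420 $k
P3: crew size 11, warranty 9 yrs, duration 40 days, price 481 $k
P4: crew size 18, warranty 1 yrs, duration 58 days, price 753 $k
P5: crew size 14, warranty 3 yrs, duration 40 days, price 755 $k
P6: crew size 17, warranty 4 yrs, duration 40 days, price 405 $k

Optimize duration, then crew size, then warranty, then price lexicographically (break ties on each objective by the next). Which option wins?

First minimize duration: best is 40, kept {P3, P5, P6}.
Then minimize crew size: best is 11, kept {P3}.

P3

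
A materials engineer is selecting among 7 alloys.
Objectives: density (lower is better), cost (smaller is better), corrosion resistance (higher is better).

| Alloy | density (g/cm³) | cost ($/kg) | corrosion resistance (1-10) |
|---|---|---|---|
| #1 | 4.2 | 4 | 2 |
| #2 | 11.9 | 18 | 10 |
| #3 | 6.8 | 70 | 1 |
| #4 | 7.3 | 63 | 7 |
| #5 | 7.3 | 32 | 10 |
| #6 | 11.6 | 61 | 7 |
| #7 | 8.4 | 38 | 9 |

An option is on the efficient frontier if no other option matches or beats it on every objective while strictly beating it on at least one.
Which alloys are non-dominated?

#1, #2, #5

#1: not dominated (best density).
#2: not dominated.
#3: dominated by #1 (density 4.2≤6.8, cost 4≤70, corrosion resistance 2≥1).
#4: dominated by #5 (density 7.3≤7.3, cost 32≤63, corrosion resistance 10≥7).
#5: not dominated.
#6: dominated by #5 (density 7.3≤11.6, cost 32≤61, corrosion resistance 10≥7).
#7: dominated by #5 (density 7.3≤8.4, cost 32≤38, corrosion resistance 10≥9).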